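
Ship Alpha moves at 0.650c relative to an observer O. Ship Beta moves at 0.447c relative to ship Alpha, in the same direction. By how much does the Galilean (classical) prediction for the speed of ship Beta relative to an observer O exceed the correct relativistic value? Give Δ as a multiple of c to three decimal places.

Δ = 0.247c

Galilean: u_cl = 0.447 + 0.650 = 1.0970.
Relativistic: u_rel = (0.447 + 0.650) / (1 + 0.447·0.650) = 1.0970/1.2906 = 0.8500.
Δ = 1.0970 − 0.8500 = 0.2470.
(The classical prediction exceeds c; the relativistic result does not.)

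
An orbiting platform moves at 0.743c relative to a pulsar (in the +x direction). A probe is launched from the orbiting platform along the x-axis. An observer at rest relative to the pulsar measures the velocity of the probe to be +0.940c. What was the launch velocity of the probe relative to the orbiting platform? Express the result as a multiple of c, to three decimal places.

+0.653c

Invert the composition law: u' = (u − v)/(1 − uv/c²).
u' = (0.940 − 0.743) / (1 − (0.940)(0.743)) = 0.1970/0.3016 = 0.6532.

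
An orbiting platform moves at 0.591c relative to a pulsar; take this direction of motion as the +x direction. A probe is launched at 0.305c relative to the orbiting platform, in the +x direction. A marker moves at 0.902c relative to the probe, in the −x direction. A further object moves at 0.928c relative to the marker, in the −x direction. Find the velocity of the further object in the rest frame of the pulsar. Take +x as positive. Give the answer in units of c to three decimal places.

-0.972c

Apply u = (u' + v)/(1 + u'v/c²) successively, working outward toward the pulsar.
Start: velocity of the orbiting platform relative to the pulsar = 0.5910c.
Compose with the probe (u' = 0.305 in the orbiting platform frame): u_1 = (0.305 + 0.591) / (1 + 0.305·0.591) = 0.8960/1.1803 = 0.7592.
Compose with the marker (u' = -0.902 in the probe frame): u_2 = (-0.902 + 0.759) / (1 + (-0.902)·0.759) = -0.1428/0.3152 = -0.4531.
Compose with the further object (u' = -0.928 in the marker frame): u_3 = (-0.928 + (-0.453)) / (1 + (-0.928)·(-0.453)) = -1.3811/1.4205 = -0.9723.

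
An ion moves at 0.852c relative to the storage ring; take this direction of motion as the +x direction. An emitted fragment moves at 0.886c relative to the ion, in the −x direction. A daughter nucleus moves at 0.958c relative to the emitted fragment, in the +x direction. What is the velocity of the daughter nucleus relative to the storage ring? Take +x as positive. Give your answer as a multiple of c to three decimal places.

+0.945c

Apply u = (u' + v)/(1 + u'v/c²) successively, working outward toward the storage ring.
Start: velocity of the ion relative to the storage ring = 0.8520c.
Compose with the emitted fragment (u' = -0.886 in the ion frame): u_1 = (-0.886 + 0.852) / (1 + (-0.886)·0.852) = -0.0340/0.2451 = -0.1387.
Compose with the daughter nucleus (u' = 0.958 in the emitted fragment frame): u_2 = (0.958 + (-0.139)) / (1 + 0.958·(-0.139)) = 0.8193/0.8671 = 0.9448.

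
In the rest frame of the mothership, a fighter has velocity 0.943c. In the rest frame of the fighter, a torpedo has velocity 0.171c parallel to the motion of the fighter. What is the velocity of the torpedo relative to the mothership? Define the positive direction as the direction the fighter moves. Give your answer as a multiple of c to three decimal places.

0.959c

With v = 0.943 and u' = 0.171 (in units of c),
u = (u' + v)/(1 + u'v/c²):
u = (0.171 + 0.943) / (1 + 0.171·0.943) = 1.1140/1.1613 = 0.9593
(Galilean addition would give +1.114c, exceeding c.)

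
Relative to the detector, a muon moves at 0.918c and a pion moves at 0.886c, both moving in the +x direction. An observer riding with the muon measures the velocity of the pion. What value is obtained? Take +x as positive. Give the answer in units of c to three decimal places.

β_A = 0.918, β_B = 0.886.
Transform to A's frame with the inverse velocity-addition law: u' = (u − v)/(1 − uv/c²), taking u = β_B and v = β_A.
u' = (0.886 − 0.918) / (1 − (0.918)(0.886)) = -0.0320/0.1867 = -0.1714.

-0.171c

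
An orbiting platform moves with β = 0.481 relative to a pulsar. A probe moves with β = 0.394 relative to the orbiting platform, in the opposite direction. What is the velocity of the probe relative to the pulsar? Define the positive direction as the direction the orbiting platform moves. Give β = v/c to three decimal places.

With v = 0.481 and u' = -0.394 (in units of c),
u = (u' + v)/(1 + u'v/c²):
u = (-0.394 + 0.481) / (1 + (-0.394)·0.481) = 0.0870/0.8105 = 0.1073
(Galilean addition would give +0.087c.)

β = +0.107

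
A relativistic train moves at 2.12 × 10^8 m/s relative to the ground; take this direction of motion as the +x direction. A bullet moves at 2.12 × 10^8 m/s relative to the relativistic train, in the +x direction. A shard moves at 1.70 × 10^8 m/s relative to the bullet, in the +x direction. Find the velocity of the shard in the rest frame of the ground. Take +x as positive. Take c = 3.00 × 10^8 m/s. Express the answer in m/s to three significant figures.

Apply u = (u' + v)/(1 + u'v/c²) successively, working outward toward the ground.
(Dividing each given speed by c = 3.00 × 10^8 m/s to work in units of c.)
Start: velocity of the relativistic train relative to the ground = 0.7067c.
Compose with the bullet (u' = 0.707 in the relativistic train frame): u_1 = (0.707 + 0.707) / (1 + 0.707·0.707) = 1.4133/1.4994 = 0.9426.
Compose with the shard (u' = 0.567 in the bullet frame): u_2 = (0.567 + 0.943) / (1 + 0.567·0.943) = 1.5093/1.5341 = 0.9838.
So u = 0.9838 × 3.00 × 10^8 m/s.

2.95 × 10^8 m/s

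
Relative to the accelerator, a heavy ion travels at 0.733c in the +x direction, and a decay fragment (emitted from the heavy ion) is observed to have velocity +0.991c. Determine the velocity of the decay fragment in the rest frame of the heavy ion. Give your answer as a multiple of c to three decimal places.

+0.943c

Invert the composition law: u' = (u − v)/(1 − uv/c²).
u' = (0.991 − 0.733) / (1 − (0.991)(0.733)) = 0.2580/0.2736 = 0.9430.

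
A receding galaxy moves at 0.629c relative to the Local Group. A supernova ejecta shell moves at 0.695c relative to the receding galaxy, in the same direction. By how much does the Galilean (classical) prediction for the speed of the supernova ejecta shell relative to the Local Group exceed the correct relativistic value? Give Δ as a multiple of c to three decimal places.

Galilean: u_cl = 0.695 + 0.629 = 1.3240.
Relativistic: u_rel = (0.695 + 0.629) / (1 + 0.695·0.629) = 1.3240/1.4372 = 0.9213.
Δ = 1.3240 − 0.9213 = 0.4027.
(The classical prediction exceeds c; the relativistic result does not.)

Δ = 0.403c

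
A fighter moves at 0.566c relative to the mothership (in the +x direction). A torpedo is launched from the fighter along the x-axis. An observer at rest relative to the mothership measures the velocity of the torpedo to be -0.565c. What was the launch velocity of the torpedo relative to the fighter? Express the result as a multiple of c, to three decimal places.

-0.857c

Invert the composition law: u' = (u − v)/(1 − uv/c²).
u' = (-0.565 − 0.566) / (1 − (-0.565)(0.566)) = -1.1310/1.3198 = -0.8570.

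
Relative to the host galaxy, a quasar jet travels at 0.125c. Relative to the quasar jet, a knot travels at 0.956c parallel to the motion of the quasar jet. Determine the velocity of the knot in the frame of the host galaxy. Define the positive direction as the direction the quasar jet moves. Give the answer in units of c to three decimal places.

0.966c

With v = 0.125 and u' = 0.956 (in units of c),
u = (u' + v)/(1 + u'v/c²):
u = (0.956 + 0.125) / (1 + 0.956·0.125) = 1.0810/1.1195 = 0.9656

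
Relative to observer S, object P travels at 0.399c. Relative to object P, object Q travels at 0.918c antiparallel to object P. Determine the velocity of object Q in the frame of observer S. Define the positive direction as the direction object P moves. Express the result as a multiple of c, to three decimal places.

With v = 0.399 and u' = -0.918 (in units of c),
u = (u' + v)/(1 + u'v/c²):
u = (-0.918 + 0.399) / (1 + (-0.918)·0.399) = -0.5190/0.6337 = -0.8190

-0.819c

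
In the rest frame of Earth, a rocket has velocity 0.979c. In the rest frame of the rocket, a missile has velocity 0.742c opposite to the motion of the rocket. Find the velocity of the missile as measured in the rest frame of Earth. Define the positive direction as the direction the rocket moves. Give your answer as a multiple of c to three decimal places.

+0.866c

With v = 0.979 and u' = -0.742 (in units of c),
u = (u' + v)/(1 + u'v/c²):
u = (-0.742 + 0.979) / (1 + (-0.742)·0.979) = 0.2370/0.2736 = 0.8663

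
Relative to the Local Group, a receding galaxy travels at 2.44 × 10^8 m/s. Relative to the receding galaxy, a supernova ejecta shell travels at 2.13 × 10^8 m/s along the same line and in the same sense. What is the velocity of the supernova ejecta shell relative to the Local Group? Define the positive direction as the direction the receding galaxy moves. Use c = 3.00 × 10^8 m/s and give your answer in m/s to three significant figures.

2.90 × 10^8 m/s

In units of c (dividing by 3.00 × 10^8 m/s): v = 0.813, u' = 0.710.
u = (u' + v)/(1 + u'v/c²):
u = (0.710 + 0.813) / (1 + 0.710·0.813) = 1.5233/1.5775 = 0.9657
Converting back: u = 0.9657 × 3.00 × 10^8 m/s.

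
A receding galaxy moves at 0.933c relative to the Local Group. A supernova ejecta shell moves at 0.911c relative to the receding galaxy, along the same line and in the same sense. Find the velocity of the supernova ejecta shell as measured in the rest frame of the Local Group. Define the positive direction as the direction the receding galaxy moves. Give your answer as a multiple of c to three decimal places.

With v = 0.933 and u' = 0.911 (in units of c),
u = (u' + v)/(1 + u'v/c²):
u = (0.911 + 0.933) / (1 + 0.911·0.933) = 1.8440/1.8500 = 0.9968

0.997c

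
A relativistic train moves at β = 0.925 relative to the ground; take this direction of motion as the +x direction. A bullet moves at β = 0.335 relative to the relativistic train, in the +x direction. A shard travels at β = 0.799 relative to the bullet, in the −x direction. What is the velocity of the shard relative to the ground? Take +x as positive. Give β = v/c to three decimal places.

β = +0.704

Apply u = (u' + v)/(1 + u'v/c²) successively, working outward toward the ground.
Start: velocity of the relativistic train relative to the ground = 0.9250c.
Compose with the bullet (u' = 0.335 in the relativistic train frame): u_1 = (0.335 + 0.925) / (1 + 0.335·0.925) = 1.2600/1.3099 = 0.9619.
Compose with the shard (u' = -0.799 in the bullet frame): u_2 = (-0.799 + 0.962) / (1 + (-0.799)·0.962) = 0.1629/0.2314 = 0.7040.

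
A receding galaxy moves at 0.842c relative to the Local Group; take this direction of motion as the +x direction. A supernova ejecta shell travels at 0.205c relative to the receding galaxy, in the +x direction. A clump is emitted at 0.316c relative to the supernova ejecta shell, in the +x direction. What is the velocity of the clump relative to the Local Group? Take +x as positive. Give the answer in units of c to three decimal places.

0.943c

Apply u = (u' + v)/(1 + u'v/c²) successively, working outward toward the Local Group.
Start: velocity of the receding galaxy relative to the Local Group = 0.8420c.
Compose with the supernova ejecta shell (u' = 0.205 in the receding galaxy frame): u_1 = (0.205 + 0.842) / (1 + 0.205·0.842) = 1.0470/1.1726 = 0.8929.
Compose with the clump (u' = 0.316 in the supernova ejecta shell frame): u_2 = (0.316 + 0.893) / (1 + 0.316·0.893) = 1.2089/1.2822 = 0.9429.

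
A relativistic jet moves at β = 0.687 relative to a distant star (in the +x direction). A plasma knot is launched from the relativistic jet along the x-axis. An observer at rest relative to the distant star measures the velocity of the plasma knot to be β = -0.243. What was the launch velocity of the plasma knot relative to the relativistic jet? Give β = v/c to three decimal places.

β = -0.797

Invert the composition law: u' = (u − v)/(1 − uv/c²).
u' = (-0.243 − 0.687) / (1 − (-0.243)(0.687)) = -0.9300/1.1669 = -0.7970.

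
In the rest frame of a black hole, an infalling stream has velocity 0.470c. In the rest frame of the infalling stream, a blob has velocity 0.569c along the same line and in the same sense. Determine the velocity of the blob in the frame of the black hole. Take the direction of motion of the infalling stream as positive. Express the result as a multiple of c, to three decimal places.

With v = 0.470 and u' = 0.569 (in units of c),
u = (u' + v)/(1 + u'v/c²):
u = (0.569 + 0.470) / (1 + 0.569·0.470) = 1.0390/1.2674 = 0.8198

0.820c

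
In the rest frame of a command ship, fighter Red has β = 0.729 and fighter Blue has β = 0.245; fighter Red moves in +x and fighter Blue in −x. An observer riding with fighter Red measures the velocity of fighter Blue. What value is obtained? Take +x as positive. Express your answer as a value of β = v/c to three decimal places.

β = -0.826

β_A = 0.729, β_B = -0.245.
Transform to A's frame with the inverse velocity-addition law: u' = (u − v)/(1 − uv/c²), taking u = β_B and v = β_A.
u' = (-0.245 − 0.729) / (1 − (0.729)(-0.245)) = -0.9740/1.1786 = -0.8264.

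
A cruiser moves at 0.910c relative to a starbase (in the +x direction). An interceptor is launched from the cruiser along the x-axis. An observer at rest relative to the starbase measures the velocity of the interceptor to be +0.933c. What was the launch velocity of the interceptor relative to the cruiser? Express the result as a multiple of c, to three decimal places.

+0.152c

Invert the composition law: u' = (u − v)/(1 − uv/c²).
u' = (0.933 − 0.910) / (1 − (0.933)(0.910)) = 0.0230/0.1510 = 0.1523.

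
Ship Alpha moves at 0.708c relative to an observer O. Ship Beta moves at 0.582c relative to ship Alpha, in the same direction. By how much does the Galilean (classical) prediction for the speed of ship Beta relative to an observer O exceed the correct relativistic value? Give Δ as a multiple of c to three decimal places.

Galilean: u_cl = 0.582 + 0.708 = 1.2900.
Relativistic: u_rel = (0.582 + 0.708) / (1 + 0.582·0.708) = 1.2900/1.4121 = 0.9136.
Δ = 1.2900 − 0.9136 = 0.3764.
(The classical prediction exceeds c; the relativistic result does not.)

Δ = 0.376c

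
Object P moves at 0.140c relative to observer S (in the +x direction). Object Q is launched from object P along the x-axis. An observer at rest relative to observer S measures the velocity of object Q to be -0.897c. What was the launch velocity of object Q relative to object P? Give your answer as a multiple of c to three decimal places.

Invert the composition law: u' = (u − v)/(1 − uv/c²).
u' = (-0.897 − 0.140) / (1 − (-0.897)(0.140)) = -1.0370/1.1256 = -0.9213.

-0.921c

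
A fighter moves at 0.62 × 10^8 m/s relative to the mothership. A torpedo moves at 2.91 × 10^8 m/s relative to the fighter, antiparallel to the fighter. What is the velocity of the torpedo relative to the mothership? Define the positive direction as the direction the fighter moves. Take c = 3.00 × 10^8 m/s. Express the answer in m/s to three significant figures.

In units of c (dividing by 3.00 × 10^8 m/s): v = 0.207, u' = -0.970.
u = (u' + v)/(1 + u'v/c²):
u = (-0.970 + 0.207) / (1 + (-0.970)·0.207) = -0.7633/0.7995 = -0.9547
Converting back: u = -0.9547 × 3.00 × 10^8 m/s.

-2.86 × 10^8 m/s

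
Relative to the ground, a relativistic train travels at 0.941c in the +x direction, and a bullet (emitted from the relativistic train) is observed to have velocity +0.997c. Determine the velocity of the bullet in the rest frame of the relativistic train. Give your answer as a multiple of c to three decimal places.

+0.906c

Invert the composition law: u' = (u − v)/(1 − uv/c²).
u' = (0.997 − 0.941) / (1 − (0.997)(0.941)) = 0.0560/0.0618 = 0.9058.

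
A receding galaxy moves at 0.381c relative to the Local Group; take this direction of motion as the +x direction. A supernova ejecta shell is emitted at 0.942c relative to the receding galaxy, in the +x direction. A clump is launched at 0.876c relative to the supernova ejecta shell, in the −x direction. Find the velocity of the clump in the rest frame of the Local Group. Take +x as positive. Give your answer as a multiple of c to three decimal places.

+0.663c

Apply u = (u' + v)/(1 + u'v/c²) successively, working outward toward the Local Group.
Start: velocity of the receding galaxy relative to the Local Group = 0.3810c.
Compose with the supernova ejecta shell (u' = 0.942 in the receding galaxy frame): u_1 = (0.942 + 0.381) / (1 + 0.942·0.381) = 1.3230/1.3589 = 0.9736.
Compose with the clump (u' = -0.876 in the supernova ejecta shell frame): u_2 = (-0.876 + 0.974) / (1 + (-0.876)·0.974) = 0.0976/0.1471 = 0.6632.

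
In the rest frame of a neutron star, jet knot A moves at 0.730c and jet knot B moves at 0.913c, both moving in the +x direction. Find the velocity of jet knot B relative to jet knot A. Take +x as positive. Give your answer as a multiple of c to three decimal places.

β_A = 0.730, β_B = 0.913.
Transform to A's frame with the inverse velocity-addition law: u' = (u − v)/(1 − uv/c²), taking u = β_B and v = β_A.
u' = (0.913 − 0.730) / (1 − (0.730)(0.913)) = 0.1830/0.3335 = 0.5487.

+0.549c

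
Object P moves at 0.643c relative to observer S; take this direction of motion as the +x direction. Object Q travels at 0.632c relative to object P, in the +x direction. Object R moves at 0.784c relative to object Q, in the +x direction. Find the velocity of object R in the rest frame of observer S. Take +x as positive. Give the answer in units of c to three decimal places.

Apply u = (u' + v)/(1 + u'v/c²) successively, working outward toward observer S.
Start: velocity of object P relative to observer S = 0.6430c.
Compose with object Q (u' = 0.632 in object P frame): u_1 = (0.632 + 0.643) / (1 + 0.632·0.643) = 1.2750/1.4064 = 0.9066.
Compose with object R (u' = 0.784 in object Q frame): u_2 = (0.784 + 0.907) / (1 + 0.784·0.907) = 1.6906/1.7108 = 0.9882.

0.988c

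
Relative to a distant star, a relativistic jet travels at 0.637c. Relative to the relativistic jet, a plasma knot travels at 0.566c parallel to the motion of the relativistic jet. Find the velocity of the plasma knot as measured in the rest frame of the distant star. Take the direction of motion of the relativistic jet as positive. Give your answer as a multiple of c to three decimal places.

With v = 0.637 and u' = 0.566 (in units of c),
u = (u' + v)/(1 + u'v/c²):
u = (0.566 + 0.637) / (1 + 0.566·0.637) = 1.2030/1.3605 = 0.8842
(Galilean addition would give +1.203c, exceeding c.)

0.884c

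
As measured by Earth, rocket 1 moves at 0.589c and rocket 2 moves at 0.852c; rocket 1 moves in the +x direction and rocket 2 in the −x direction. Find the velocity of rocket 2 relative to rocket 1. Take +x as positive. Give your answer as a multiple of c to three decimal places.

-0.959c

β_A = 0.589, β_B = -0.852.
Transform to A's frame with the inverse velocity-addition law: u' = (u − v)/(1 − uv/c²), taking u = β_B and v = β_A.
u' = (-0.852 − 0.589) / (1 − (0.589)(-0.852)) = -1.4410/1.5018 = -0.9595.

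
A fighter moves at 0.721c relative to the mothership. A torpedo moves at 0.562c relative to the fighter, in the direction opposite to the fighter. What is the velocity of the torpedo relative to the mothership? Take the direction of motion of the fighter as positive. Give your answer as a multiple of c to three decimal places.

With v = 0.721 and u' = -0.562 (in units of c),
u = (u' + v)/(1 + u'v/c²):
u = (-0.562 + 0.721) / (1 + (-0.562)·0.721) = 0.1590/0.5948 = 0.2673

+0.267c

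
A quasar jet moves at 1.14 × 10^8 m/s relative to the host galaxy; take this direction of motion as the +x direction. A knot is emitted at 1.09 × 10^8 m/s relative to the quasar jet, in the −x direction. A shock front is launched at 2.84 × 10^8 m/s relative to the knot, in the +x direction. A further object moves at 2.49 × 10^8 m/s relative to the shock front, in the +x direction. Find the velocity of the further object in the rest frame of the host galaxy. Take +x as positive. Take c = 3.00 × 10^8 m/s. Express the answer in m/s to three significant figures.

Apply u = (u' + v)/(1 + u'v/c²) successively, working outward toward the host galaxy.
(Dividing each given speed by c = 3.00 × 10^8 m/s to work in units of c.)
Start: velocity of the quasar jet relative to the host galaxy = 0.3800c.
Compose with the knot (u' = -0.363 in the quasar jet frame): u_1 = (-0.363 + 0.380) / (1 + (-0.363)·0.380) = 0.0167/0.8619 = 0.0193.
Compose with the shock front (u' = 0.947 in the knot frame): u_2 = (0.947 + 0.019) / (1 + 0.947·0.019) = 0.9660/1.0183 = 0.9486.
Compose with the further object (u' = 0.830 in the shock front frame): u_3 = (0.830 + 0.949) / (1 + 0.830·0.949) = 1.7786/1.7874 = 0.9951.
So u = 0.9951 × 3.00 × 10^8 m/s.

+2.99 × 10^8 m/s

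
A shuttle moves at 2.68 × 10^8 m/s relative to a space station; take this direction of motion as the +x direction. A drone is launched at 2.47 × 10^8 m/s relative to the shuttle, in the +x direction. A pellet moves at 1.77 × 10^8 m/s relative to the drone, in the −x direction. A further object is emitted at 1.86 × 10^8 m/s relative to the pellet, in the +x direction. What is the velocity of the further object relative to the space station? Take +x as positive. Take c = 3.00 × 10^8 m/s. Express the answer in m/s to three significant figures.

+2.97 × 10^8 m/s

Apply u = (u' + v)/(1 + u'v/c²) successively, working outward toward the space station.
(Dividing each given speed by c = 3.00 × 10^8 m/s to work in units of c.)
Start: velocity of the shuttle relative to the space station = 0.8933c.
Compose with the drone (u' = 0.823 in the shuttle frame): u_1 = (0.823 + 0.893) / (1 + 0.823·0.893) = 1.7167/1.7355 = 0.9891.
Compose with the pellet (u' = -0.590 in the drone frame): u_2 = (-0.590 + 0.989) / (1 + (-0.590)·0.989) = 0.3991/0.4164 = 0.9585.
Compose with the further object (u' = 0.620 in the pellet frame): u_3 = (0.620 + 0.959) / (1 + 0.620·0.959) = 1.5785/1.5943 = 0.9901.
So u = 0.9901 × 3.00 × 10^8 m/s.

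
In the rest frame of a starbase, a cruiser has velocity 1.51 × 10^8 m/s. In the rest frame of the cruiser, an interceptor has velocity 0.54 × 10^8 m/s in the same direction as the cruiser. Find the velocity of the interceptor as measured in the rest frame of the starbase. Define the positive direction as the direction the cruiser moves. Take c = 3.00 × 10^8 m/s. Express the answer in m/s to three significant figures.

1.88 × 10^8 m/s

In units of c (dividing by 3.00 × 10^8 m/s): v = 0.503, u' = 0.180.
u = (u' + v)/(1 + u'v/c²):
u = (0.180 + 0.503) / (1 + 0.180·0.503) = 0.6833/1.0906 = 0.6266
(Galilean addition would give +0.683c.)
Converting back: u = 0.6266 × 3.00 × 10^8 m/s.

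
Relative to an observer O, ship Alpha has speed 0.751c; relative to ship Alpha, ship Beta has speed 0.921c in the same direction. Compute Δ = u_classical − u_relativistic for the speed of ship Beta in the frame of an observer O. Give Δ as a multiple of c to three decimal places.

Δ = 0.684c

Galilean: u_cl = 0.921 + 0.751 = 1.6720.
Relativistic: u_rel = (0.921 + 0.751) / (1 + 0.921·0.751) = 1.6720/1.6917 = 0.9884.
Δ = 1.6720 − 0.9884 = 0.6836.
(The classical prediction exceeds c; the relativistic result does not.)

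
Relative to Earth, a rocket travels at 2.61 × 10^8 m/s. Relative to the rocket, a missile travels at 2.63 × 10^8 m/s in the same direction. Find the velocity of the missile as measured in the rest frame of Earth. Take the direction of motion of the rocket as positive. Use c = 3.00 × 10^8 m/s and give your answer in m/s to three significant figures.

In units of c (dividing by 3.00 × 10^8 m/s): v = 0.870, u' = 0.877.
u = (u' + v)/(1 + u'v/c²):
u = (0.877 + 0.870) / (1 + 0.877·0.870) = 1.7467/1.7627 = 0.9909
Converting back: u = 0.9909 × 3.00 × 10^8 m/s.

2.97 × 10^8 m/s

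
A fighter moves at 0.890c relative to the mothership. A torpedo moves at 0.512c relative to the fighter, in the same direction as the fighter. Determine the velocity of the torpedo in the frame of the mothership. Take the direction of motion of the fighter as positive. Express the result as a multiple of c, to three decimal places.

0.963c

With v = 0.890 and u' = 0.512 (in units of c),
u = (u' + v)/(1 + u'v/c²):
u = (0.512 + 0.890) / (1 + 0.512·0.890) = 1.4020/1.4557 = 0.9631
(Galilean addition would give +1.402c, exceeding c.)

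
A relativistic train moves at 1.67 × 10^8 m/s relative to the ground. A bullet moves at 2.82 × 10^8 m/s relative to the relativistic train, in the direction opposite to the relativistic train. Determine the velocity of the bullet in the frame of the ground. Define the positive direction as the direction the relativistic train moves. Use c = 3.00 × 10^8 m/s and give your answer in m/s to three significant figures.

In units of c (dividing by 3.00 × 10^8 m/s): v = 0.557, u' = -0.940.
u = (u' + v)/(1 + u'v/c²):
u = (-0.940 + 0.557) / (1 + (-0.940)·0.557) = -0.3833/0.4767 = -0.8041
(Galilean addition would give -0.383c.)
Converting back: u = -0.8041 × 3.00 × 10^8 m/s.

-2.41 × 10^8 m/s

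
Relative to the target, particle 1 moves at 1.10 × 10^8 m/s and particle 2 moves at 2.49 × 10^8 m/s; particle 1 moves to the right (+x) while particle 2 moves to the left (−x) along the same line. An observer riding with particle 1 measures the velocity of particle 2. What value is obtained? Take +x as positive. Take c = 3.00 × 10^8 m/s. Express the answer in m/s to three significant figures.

-2.75 × 10^8 m/s

β_A = 0.367, β_B = -0.830 (dividing each by c = 3.00 × 10^8 m/s).
Transform to A's frame with the inverse velocity-addition law: u' = (u − v)/(1 − uv/c²), taking u = β_B and v = β_A.
u' = (-0.830 − 0.367) / (1 − (0.367)(-0.830)) = -1.1967/1.3043 = -0.9175.
u' = -0.9175 × 3.00 × 10^8 m/s.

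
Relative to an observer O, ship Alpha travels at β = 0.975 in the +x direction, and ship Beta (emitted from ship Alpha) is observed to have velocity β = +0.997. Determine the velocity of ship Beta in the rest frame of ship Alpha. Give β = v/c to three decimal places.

Invert the composition law: u' = (u − v)/(1 − uv/c²).
u' = (0.997 − 0.975) / (1 − (0.997)(0.975)) = 0.0220/0.0279 = 0.7878.

β = +0.788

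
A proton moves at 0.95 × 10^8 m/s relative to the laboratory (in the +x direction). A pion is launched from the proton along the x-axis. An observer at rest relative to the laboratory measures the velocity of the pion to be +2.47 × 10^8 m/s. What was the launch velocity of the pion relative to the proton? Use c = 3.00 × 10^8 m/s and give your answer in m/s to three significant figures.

v = 0.317c, u = 0.823c.
Invert the composition law: u' = (u − v)/(1 − uv/c²).
u' = (0.823 − 0.317) / (1 − (0.823)(0.317)) = 0.5067/0.7393 = 0.6854.
u' = 0.6854 × 3.00 × 10^8 m/s.

+2.06 × 10^8 m/s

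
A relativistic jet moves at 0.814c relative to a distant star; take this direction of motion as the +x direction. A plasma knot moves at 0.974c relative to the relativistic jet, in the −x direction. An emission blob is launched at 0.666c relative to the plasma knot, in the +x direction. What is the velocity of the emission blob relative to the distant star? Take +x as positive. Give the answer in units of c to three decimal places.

-0.219c

Apply u = (u' + v)/(1 + u'v/c²) successively, working outward toward the distant star.
Start: velocity of the relativistic jet relative to the distant star = 0.8140c.
Compose with the plasma knot (u' = -0.974 in the relativistic jet frame): u_1 = (-0.974 + 0.814) / (1 + (-0.974)·0.814) = -0.1600/0.2072 = -0.7723.
Compose with the emission blob (u' = 0.666 in the plasma knot frame): u_2 = (0.666 + (-0.772)) / (1 + 0.666·(-0.772)) = -0.1063/0.4856 = -0.2190.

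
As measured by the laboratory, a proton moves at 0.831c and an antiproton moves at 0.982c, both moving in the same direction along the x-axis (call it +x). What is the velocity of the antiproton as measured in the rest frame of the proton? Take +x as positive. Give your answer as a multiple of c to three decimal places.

+0.821c

β_A = 0.831, β_B = 0.982.
Transform to A's frame with the inverse velocity-addition law: u' = (u − v)/(1 − uv/c²), taking u = β_B and v = β_A.
u' = (0.982 − 0.831) / (1 − (0.831)(0.982)) = 0.1510/0.1840 = 0.8208.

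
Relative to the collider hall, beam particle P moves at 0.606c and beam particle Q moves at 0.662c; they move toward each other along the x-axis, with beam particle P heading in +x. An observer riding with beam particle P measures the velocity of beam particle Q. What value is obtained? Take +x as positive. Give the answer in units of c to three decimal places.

-0.905c

β_A = 0.606, β_B = -0.662.
Transform to A's frame with the inverse velocity-addition law: u' = (u − v)/(1 − uv/c²), taking u = β_B and v = β_A.
u' = (-0.662 − 0.606) / (1 − (0.606)(-0.662)) = -1.2680/1.4012 = -0.9050.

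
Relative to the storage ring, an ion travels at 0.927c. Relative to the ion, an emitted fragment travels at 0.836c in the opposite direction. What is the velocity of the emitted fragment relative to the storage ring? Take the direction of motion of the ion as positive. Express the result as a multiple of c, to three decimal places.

With v = 0.927 and u' = -0.836 (in units of c),
u = (u' + v)/(1 + u'v/c²):
u = (-0.836 + 0.927) / (1 + (-0.836)·0.927) = 0.0910/0.2250 = 0.4044
(Galilean addition would give +0.091c.)

+0.404c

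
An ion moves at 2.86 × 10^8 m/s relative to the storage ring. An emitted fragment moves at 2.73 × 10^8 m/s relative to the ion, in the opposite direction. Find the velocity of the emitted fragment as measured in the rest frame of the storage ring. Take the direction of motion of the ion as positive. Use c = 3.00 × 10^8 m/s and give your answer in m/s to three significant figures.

In units of c (dividing by 3.00 × 10^8 m/s): v = 0.953, u' = -0.910.
u = (u' + v)/(1 + u'v/c²):
u = (-0.910 + 0.953) / (1 + (-0.910)·0.953) = 0.0433/0.1325 = 0.3271
Converting back: u = 0.3271 × 3.00 × 10^8 m/s.

+9.81 × 10^7 m/s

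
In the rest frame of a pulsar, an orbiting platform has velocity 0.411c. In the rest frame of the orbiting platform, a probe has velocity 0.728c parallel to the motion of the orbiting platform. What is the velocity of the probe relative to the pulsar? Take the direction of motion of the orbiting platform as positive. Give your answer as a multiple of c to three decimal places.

0.877c

With v = 0.411 and u' = 0.728 (in units of c),
u = (u' + v)/(1 + u'v/c²):
u = (0.728 + 0.411) / (1 + 0.728·0.411) = 1.1390/1.2992 = 0.8767
(Galilean addition would give +1.139c, exceeding c.)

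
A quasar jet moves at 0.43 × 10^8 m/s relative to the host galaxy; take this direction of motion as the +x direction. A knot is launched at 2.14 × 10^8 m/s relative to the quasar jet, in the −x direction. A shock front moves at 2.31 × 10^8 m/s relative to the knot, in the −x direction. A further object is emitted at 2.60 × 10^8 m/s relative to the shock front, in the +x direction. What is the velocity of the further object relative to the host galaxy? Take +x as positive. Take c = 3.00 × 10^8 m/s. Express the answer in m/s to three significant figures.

Apply u = (u' + v)/(1 + u'v/c²) successively, working outward toward the host galaxy.
(Dividing each given speed by c = 3.00 × 10^8 m/s to work in units of c.)
Start: velocity of the quasar jet relative to the host galaxy = 0.1433c.
Compose with the knot (u' = -0.713 in the quasar jet frame): u_1 = (-0.713 + 0.143) / (1 + (-0.713)·0.143) = -0.5700/0.8978 = -0.6349.
Compose with the shock front (u' = -0.770 in the knot frame): u_2 = (-0.770 + (-0.635)) / (1 + (-0.770)·(-0.635)) = -1.4049/1.4889 = -0.9436.
Compose with the further object (u' = 0.867 in the shock front frame): u_3 = (0.867 + (-0.944)) / (1 + 0.867·(-0.944)) = -0.0769/0.1822 = -0.4222.
So u = -0.4222 × 3.00 × 10^8 m/s.

-1.27 × 10^8 m/s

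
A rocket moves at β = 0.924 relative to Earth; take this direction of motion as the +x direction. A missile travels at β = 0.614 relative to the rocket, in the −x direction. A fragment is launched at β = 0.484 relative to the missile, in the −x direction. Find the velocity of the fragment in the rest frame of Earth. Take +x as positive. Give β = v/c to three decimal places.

Apply u = (u' + v)/(1 + u'v/c²) successively, working outward toward Earth.
Start: velocity of the rocket relative to Earth = 0.9240c.
Compose with the missile (u' = -0.614 in the rocket frame): u_1 = (-0.614 + 0.924) / (1 + (-0.614)·0.924) = 0.3100/0.4327 = 0.7165.
Compose with the fragment (u' = -0.484 in the missile frame): u_2 = (-0.484 + 0.716) / (1 + (-0.484)·0.716) = 0.2325/0.6532 = 0.3559.

β = +0.356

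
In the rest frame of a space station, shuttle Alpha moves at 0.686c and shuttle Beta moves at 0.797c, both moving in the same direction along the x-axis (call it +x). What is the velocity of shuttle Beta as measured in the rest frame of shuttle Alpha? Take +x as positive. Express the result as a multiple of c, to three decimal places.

β_A = 0.686, β_B = 0.797.
Transform to A's frame with the inverse velocity-addition law: u' = (u − v)/(1 − uv/c²), taking u = β_B and v = β_A.
u' = (0.797 − 0.686) / (1 − (0.686)(0.797)) = 0.1110/0.4533 = 0.2449.

+0.245c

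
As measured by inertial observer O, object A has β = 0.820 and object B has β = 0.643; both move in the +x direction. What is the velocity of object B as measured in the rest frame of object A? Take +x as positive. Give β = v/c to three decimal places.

β_A = 0.820, β_B = 0.643.
Transform to A's frame with the inverse velocity-addition law: u' = (u − v)/(1 − uv/c²), taking u = β_B and v = β_A.
u' = (0.643 − 0.820) / (1 − (0.820)(0.643)) = -0.1770/0.4727 = -0.3744.

β = -0.374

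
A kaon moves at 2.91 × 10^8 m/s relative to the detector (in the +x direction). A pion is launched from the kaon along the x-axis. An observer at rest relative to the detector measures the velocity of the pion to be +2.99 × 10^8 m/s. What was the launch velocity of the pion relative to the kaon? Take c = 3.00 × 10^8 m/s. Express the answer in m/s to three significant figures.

v = 0.970c, u = 0.997c.
Invert the composition law: u' = (u − v)/(1 − uv/c²).
u' = (0.997 − 0.970) / (1 − (0.997)(0.970)) = 0.0267/0.0332 = 0.8024.
u' = 0.8024 × 3.00 × 10^8 m/s.

+2.41 × 10^8 m/s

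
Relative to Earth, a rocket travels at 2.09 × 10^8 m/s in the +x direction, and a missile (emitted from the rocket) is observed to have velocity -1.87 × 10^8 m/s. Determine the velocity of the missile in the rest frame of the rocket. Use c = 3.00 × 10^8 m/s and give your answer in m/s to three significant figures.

v = 0.697c, u = -0.623c.
Invert the composition law: u' = (u − v)/(1 − uv/c²).
u' = (-0.623 − 0.697) / (1 − (-0.623)(0.697)) = -1.3200/1.4343 = -0.9203.
u' = -0.9203 × 3.00 × 10^8 m/s.

-2.76 × 10^8 m/s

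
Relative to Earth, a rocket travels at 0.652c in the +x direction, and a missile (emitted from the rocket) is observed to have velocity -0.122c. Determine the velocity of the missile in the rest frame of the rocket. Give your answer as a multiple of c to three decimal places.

Invert the composition law: u' = (u − v)/(1 − uv/c²).
u' = (-0.122 − 0.652) / (1 − (-0.122)(0.652)) = -0.7740/1.0795 = -0.7170.

-0.717c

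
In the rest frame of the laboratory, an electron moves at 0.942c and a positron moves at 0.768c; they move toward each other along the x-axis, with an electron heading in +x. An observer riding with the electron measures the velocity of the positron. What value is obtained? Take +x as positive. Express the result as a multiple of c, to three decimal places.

β_A = 0.942, β_B = -0.768.
Transform to A's frame with the inverse velocity-addition law: u' = (u − v)/(1 − uv/c²), taking u = β_B and v = β_A.
u' = (-0.768 − 0.942) / (1 − (0.942)(-0.768)) = -1.7100/1.7235 = -0.9922.

-0.992c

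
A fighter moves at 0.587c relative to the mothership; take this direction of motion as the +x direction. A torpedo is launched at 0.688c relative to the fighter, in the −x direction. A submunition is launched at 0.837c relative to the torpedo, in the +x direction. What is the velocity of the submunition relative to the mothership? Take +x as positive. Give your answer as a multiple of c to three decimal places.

+0.778c

Apply u = (u' + v)/(1 + u'v/c²) successively, working outward toward the mothership.
Start: velocity of the fighter relative to the mothership = 0.5870c.
Compose with the torpedo (u' = -0.688 in the fighter frame): u_1 = (-0.688 + 0.587) / (1 + (-0.688)·0.587) = -0.1010/0.5961 = -0.1694.
Compose with the submunition (u' = 0.837 in the torpedo frame): u_2 = (0.837 + (-0.169)) / (1 + 0.837·(-0.169)) = 0.6676/0.8582 = 0.7779.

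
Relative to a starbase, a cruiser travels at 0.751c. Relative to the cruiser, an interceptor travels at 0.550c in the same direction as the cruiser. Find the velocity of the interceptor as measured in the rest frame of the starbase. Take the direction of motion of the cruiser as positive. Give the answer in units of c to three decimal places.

0.921c

With v = 0.751 and u' = 0.550 (in units of c),
u = (u' + v)/(1 + u'v/c²):
u = (0.550 + 0.751) / (1 + 0.550·0.751) = 1.3010/1.4130 = 0.9207
(Galilean addition would give +1.301c, exceeding c.)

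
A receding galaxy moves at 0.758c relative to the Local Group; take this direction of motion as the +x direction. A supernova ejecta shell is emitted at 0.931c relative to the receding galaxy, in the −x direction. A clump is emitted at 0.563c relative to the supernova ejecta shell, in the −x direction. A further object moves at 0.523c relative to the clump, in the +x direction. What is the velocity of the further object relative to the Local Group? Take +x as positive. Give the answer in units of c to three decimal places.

-0.624c

Apply u = (u' + v)/(1 + u'v/c²) successively, working outward toward the Local Group.
Start: velocity of the receding galaxy relative to the Local Group = 0.7580c.
Compose with the supernova ejecta shell (u' = -0.931 in the receding galaxy frame): u_1 = (-0.931 + 0.758) / (1 + (-0.931)·0.758) = -0.1730/0.2943 = -0.5878.
Compose with the clump (u' = -0.563 in the supernova ejecta shell frame): u_2 = (-0.563 + (-0.588)) / (1 + (-0.563)·(-0.588)) = -1.1508/1.3309 = -0.8647.
Compose with the further object (u' = 0.523 in the clump frame): u_3 = (0.523 + (-0.865)) / (1 + 0.523·(-0.865)) = -0.3417/0.5478 = -0.6237.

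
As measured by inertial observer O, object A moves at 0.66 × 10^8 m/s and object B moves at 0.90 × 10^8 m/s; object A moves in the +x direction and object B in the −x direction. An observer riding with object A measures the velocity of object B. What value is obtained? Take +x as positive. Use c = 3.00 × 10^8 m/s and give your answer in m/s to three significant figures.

-1.46 × 10^8 m/s

β_A = 0.220, β_B = -0.300 (dividing each by c = 3.00 × 10^8 m/s).
Transform to A's frame with the inverse velocity-addition law: u' = (u − v)/(1 − uv/c²), taking u = β_B and v = β_A.
u' = (-0.300 − 0.220) / (1 − (0.220)(-0.300)) = -0.5200/1.0660 = -0.4878.
u' = -0.4878 × 3.00 × 10^8 m/s.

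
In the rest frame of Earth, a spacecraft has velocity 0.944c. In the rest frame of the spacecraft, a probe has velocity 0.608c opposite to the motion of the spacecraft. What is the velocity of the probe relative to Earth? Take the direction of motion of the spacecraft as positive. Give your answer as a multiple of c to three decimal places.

+0.789c

With v = 0.944 and u' = -0.608 (in units of c),
u = (u' + v)/(1 + u'v/c²):
u = (-0.608 + 0.944) / (1 + (-0.608)·0.944) = 0.3360/0.4260 = 0.7886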